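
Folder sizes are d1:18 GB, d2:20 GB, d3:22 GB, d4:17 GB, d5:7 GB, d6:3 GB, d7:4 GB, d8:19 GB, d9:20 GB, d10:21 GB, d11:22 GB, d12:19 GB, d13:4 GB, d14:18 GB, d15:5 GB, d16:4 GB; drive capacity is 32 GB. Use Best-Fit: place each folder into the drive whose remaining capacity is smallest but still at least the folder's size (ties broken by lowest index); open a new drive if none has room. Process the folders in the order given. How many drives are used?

10 drives

Put d1 (18 GB) in drive 1; 14 GB remain.
Put d2 (20 GB) in drive 2; 12 GB remain.
Put d3 (22 GB) in drive 3; 10 GB remain.
Put d4 (17 GB) in drive 4; 15 GB remain.
Put d5 (7 GB) in drive 3; 3 GB remain.
Put d6 (3 GB) in drive 3; 0 GB remain.
Put d7 (4 GB) in drive 2; 8 GB remain.
Put d8 (19 GB) in drive 5; 13 GB remain.
Put d9 (20 GB) in drive 6; 12 GB remain.
Put d10 (21 GB) in drive 7; 11 GB remain.
Put d11 (22 GB) in drive 8; 10 GB remain.
Put d12 (19 GB) in drive 9; 13 GB remain.
Put d13 (4 GB) in drive 2; 4 GB remain.
Put d14 (18 GB) in drive 10; 14 GB remain.
Put d15 (5 GB) in drive 8; 5 GB remain.
Put d16 (4 GB) in drive 2; 0 GB remain.
Final drives: [18] [20,4,4,4] [22,7,3] [17] [19] [20] [21] [22,5] [19] [18].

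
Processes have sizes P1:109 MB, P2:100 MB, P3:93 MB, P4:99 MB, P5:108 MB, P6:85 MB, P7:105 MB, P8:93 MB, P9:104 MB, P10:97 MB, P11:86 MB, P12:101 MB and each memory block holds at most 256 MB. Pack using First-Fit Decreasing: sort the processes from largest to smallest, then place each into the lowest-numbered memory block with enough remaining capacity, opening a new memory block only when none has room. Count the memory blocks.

Sorted descending: 109, 108, 105, 104, 101, 100, 99, 97, 93, 93, 86, 85.
memory block 1: place 109 MB, 147 MB left
memory block 1: place 108 MB, 39 MB left
memory block 2: place 105 MB, 151 MB left
memory block 2: place 104 MB, 47 MB left
memory block 3: place 101 MB, 155 MB left
memory block 3: place 100 MB, 55 MB left
memory block 4: place 99 MB, 157 MB left
memory block 4: place 97 MB, 60 MB left
memory block 5: place 93 MB, 163 MB left
memory block 5: place 93 MB, 70 MB left
memory block 6: place 86 MB, 170 MB left
memory block 6: place 85 MB, 85 MB left

6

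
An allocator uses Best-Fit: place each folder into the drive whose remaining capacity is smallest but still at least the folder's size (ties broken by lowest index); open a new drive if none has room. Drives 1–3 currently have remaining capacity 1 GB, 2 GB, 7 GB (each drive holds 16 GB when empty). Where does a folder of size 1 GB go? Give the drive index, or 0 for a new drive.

Drives with room: drive 1 (1 GB), drive 2 (2 GB), drive 3 (7 GB).
Tightest fit is drive 1 with 1 GB free.

1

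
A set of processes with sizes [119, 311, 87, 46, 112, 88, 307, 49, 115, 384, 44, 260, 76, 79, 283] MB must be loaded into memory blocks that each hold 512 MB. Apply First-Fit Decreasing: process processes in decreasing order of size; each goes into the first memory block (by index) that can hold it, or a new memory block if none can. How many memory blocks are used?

Sorted descending: 384, 311, 307, 283, 260, 119, 115, 112, 88, 87, 79, 76, 49, 46, 44.
384 MB → memory block 1 (remaining 128 MB)
311 MB → memory block 2 (remaining 201 MB)
307 MB → memory block 3 (remaining 205 MB)
283 MB → memory block 4 (remaining 229 MB)
260 MB → memory block 5 (remaining 252 MB)
119 MB → memory block 1 (remaining 9 MB)
115 MB → memory block 2 (remaining 86 MB)
112 MB → memory block 3 (remaining 93 MB)
88 MB → memory block 3 (remaining 5 MB)
87 MB → memory block 4 (remaining 142 MB)
79 MB → memory block 2 (remaining 7 MB)
76 MB → memory block 4 (remaining 66 MB)
49 MB → memory block 4 (remaining 17 MB)
46 MB → memory block 5 (remaining 206 MB)
44 MB → memory block 5 (remaining 162 MB)
Final memory blocks: [384,119] [311,115,79] [307,112,88] [283,87,76,49] [260,46,44].

5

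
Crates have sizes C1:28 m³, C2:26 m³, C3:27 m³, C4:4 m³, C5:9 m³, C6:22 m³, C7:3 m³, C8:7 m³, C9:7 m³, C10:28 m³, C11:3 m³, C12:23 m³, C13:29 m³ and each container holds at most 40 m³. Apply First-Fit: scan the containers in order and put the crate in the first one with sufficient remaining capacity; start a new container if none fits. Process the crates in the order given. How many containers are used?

7 containers

container 1: place C1 (28 m³), 12 m³ left
container 2: place C2 (26 m³), 14 m³ left
container 3: place C3 (27 m³), 13 m³ left
container 1: place C4 (4 m³), 8 m³ left
container 2: place C5 (9 m³), 5 m³ left
container 4: place C6 (22 m³), 18 m³ left
container 1: place C7 (3 m³), 5 m³ left
container 3: place C8 (7 m³), 6 m³ left
container 4: place C9 (7 m³), 11 m³ left
container 5: place C10 (28 m³), 12 m³ left
container 1: place C11 (3 m³), 2 m³ left
container 6: place C12 (23 m³), 17 m³ left
container 7: place C13 (29 m³), 11 m³ left
Final containers: [28,4,3,3] [26,9] [27,7] [22,7] [28] [23] [29].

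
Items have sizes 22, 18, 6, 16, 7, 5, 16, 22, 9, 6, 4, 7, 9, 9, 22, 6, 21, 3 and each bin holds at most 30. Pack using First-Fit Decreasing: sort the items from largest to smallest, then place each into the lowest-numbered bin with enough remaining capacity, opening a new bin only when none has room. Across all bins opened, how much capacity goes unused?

32

Sorted descending: 22, 22, 22, 21, 18, 16, 16, 9, 9, 9, 7, 7, 6, 6, 6, 5, 4, 3.
bin 1: place 22, 8 left
bin 2: place 22, 8 left
bin 3: place 22, 8 left
bin 4: place 21, 9 left
bin 5: place 18, 12 left
bin 6: place 16, 14 left
bin 7: place 16, 14 left
bin 4: place 9, 0 left
bin 5: place 9, 3 left
bin 6: place 9, 5 left
bin 1: place 7, 1 left
bin 2: place 7, 1 left
bin 3: place 6, 2 left
bin 7: place 6, 8 left
bin 7: place 6, 2 left
bin 6: place 5, 0 left
bin 8: place 4, 26 left
bin 5: place 3, 0 left
8 bins × 30 = 240; used 208; unused 32.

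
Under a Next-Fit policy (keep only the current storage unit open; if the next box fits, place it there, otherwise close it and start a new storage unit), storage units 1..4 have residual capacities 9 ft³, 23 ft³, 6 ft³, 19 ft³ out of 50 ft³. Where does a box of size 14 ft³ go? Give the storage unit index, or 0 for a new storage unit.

4

Next-Fit only looks at storage unit 4, which has 19 ft³ free.
14 ft³ fits there.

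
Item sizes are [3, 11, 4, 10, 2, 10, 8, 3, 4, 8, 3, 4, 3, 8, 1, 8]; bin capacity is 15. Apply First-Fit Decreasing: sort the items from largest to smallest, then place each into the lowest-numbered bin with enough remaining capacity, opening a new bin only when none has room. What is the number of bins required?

Sorted descending: 11, 10, 10, 8, 8, 8, 8, 4, 4, 4, 3, 3, 3, 3, 2, 1.
Put 11 in bin 1; 4 remain.
Put 10 in bin 2; 5 remain.
Put 10 in bin 3; 5 remain.
Put 8 in bin 4; 7 remain.
Put 8 in bin 5; 7 remain.
Put 8 in bin 6; 7 remain.
Put 8 in bin 7; 7 remain.
Put 4 in bin 1; 0 remain.
Put 4 in bin 2; 1 remain.
Put 4 in bin 3; 1 remain.
Put 3 in bin 4; 4 remain.
Put 3 in bin 4; 1 remain.
Put 3 in bin 5; 4 remain.
Put 3 in bin 5; 1 remain.
Put 2 in bin 6; 5 remain.
Put 1 in bin 2; 0 remain.

7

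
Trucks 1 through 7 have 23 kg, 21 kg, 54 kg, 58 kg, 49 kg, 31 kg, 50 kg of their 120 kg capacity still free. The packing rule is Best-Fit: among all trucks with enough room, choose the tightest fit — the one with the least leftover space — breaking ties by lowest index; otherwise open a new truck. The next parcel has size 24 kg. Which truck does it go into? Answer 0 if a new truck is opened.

Trucks with room: truck 3 (54 kg), truck 4 (58 kg), truck 5 (49 kg), truck 6 (31 kg), truck 7 (50 kg).
Tightest fit is truck 6 with 31 kg free.

6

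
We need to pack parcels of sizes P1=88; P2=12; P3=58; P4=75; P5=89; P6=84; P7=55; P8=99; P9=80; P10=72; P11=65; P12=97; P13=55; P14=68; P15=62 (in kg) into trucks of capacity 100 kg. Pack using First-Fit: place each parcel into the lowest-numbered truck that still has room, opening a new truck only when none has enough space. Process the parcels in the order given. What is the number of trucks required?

14 trucks

P1 (88 kg) → truck 1 (remaining 12 kg)
P2 (12 kg) → truck 1 (remaining 0 kg)
P3 (58 kg) → truck 2 (remaining 42 kg)
P4 (75 kg) → truck 3 (remaining 25 kg)
P5 (89 kg) → truck 4 (remaining 11 kg)
P6 (84 kg) → truck 5 (remaining 16 kg)
P7 (55 kg) → truck 6 (remaining 45 kg)
P8 (99 kg) → truck 7 (remaining 1 kg)
P9 (80 kg) → truck 8 (remaining 20 kg)
P10 (72 kg) → truck 9 (remaining 28 kg)
P11 (65 kg) → truck 10 (remaining 35 kg)
P12 (97 kg) → truck 11 (remaining 3 kg)
P13 (55 kg) → truck 12 (remaining 45 kg)
P14 (68 kg) → truck 13 (remaining 32 kg)
P15 (62 kg) → truck 14 (remaining 38 kg)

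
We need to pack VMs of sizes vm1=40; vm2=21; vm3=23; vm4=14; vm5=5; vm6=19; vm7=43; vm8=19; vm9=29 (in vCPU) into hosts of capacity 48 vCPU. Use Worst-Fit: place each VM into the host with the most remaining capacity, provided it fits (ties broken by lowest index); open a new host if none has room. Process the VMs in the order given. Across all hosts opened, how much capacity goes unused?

Put vm1 (40 vCPU) in host 1; 8 vCPU remain.
Put vm2 (21 vCPU) in host 2; 27 vCPU remain.
Put vm3 (23 vCPU) in host 2; 4 vCPU remain.
Put vm4 (14 vCPU) in host 3; 34 vCPU remain.
Put vm5 (5 vCPU) in host 3; 29 vCPU remain.
Put vm6 (19 vCPU) in host 3; 10 vCPU remain.
Put vm7 (43 vCPU) in host 4; 5 vCPU remain.
Put vm8 (19 vCPU) in host 5; 29 vCPU remain.
Put vm9 (29 vCPU) in host 5; 0 vCPU remain.
5 hosts × 48 vCPU = 240 vCPU; used 213 vCPU; unused 27 vCPU.

27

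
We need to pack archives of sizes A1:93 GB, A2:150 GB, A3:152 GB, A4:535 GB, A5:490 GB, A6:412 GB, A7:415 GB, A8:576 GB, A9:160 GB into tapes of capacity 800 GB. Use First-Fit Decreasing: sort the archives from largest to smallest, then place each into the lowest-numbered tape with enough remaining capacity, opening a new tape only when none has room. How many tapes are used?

5 tapes

Sorted descending: 576, 535, 490, 415, 412, 160, 152, 150, 93.
tape 1: place 576 GB, 224 GB left
tape 2: place 535 GB, 265 GB left
tape 3: place 490 GB, 310 GB left
tape 4: place 415 GB, 385 GB left
tape 5: place 412 GB, 388 GB left
tape 1: place 160 GB, 64 GB left
tape 2: place 152 GB, 113 GB left
tape 3: place 150 GB, 160 GB left
tape 2: place 93 GB, 20 GB left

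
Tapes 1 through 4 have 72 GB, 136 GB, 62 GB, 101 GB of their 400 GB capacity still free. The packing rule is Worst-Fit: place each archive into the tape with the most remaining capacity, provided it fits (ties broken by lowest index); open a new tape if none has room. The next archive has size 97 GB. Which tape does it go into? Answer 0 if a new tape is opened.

2

Tapes with room: tape 2 (136 GB), tape 4 (101 GB).
Most room is tape 2 with 136 GB free.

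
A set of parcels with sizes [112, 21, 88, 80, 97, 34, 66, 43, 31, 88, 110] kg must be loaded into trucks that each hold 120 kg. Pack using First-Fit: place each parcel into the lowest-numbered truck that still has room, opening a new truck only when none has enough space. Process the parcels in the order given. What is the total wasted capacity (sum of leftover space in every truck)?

112 kg → truck 1 (remaining 8 kg)
21 kg → truck 2 (remaining 99 kg)
88 kg → truck 2 (remaining 11 kg)
80 kg → truck 3 (remaining 40 kg)
97 kg → truck 4 (remaining 23 kg)
34 kg → truck 3 (remaining 6 kg)
66 kg → truck 5 (remaining 54 kg)
43 kg → truck 5 (remaining 11 kg)
31 kg → truck 6 (remaining 89 kg)
88 kg → truck 6 (remaining 1 kg)
110 kg → truck 7 (remaining 10 kg)
7 trucks × 120 kg = 840 kg; used 770 kg; unused 70 kg.

70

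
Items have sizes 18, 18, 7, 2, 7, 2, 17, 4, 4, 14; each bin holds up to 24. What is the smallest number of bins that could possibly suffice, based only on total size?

Total size = 18 + 18 + 7 + 2 + 7 + 2 + 17 + 4 + 4 + 14 = 93.
⌈93 / 24⌉ = 4.

4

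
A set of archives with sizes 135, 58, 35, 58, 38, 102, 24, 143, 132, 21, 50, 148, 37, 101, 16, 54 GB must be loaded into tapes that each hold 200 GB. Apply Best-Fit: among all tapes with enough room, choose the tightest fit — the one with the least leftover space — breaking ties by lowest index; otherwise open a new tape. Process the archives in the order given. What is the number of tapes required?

Put 135 GB in tape 1; 65 GB remain.
Put 58 GB in tape 1; 7 GB remain.
Put 35 GB in tape 2; 165 GB remain.
Put 58 GB in tape 2; 107 GB remain.
Put 38 GB in tape 2; 69 GB remain.
Put 102 GB in tape 3; 98 GB remain.
Put 24 GB in tape 2; 45 GB remain.
Put 143 GB in tape 4; 57 GB remain.
Put 132 GB in tape 5; 68 GB remain.
Put 21 GB in tape 2; 24 GB remain.
Put 50 GB in tape 4; 7 GB remain.
Put 148 GB in tape 6; 52 GB remain.
Put 37 GB in tape 6; 15 GB remain.
Put 101 GB in tape 7; 99 GB remain.
Put 16 GB in tape 2; 8 GB remain.
Put 54 GB in tape 5; 14 GB remain.

7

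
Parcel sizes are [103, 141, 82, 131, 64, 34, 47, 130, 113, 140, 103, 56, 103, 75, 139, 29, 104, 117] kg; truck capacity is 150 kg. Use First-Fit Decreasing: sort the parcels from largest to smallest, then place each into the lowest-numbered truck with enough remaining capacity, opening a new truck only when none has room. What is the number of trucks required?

Sorted descending: 141, 140, 139, 131, 130, 117, 113, 104, 103, 103, 103, 82, 75, 64, 56, 47, 34, 29.
Put 141 kg in truck 1; 9 kg remain.
Put 140 kg in truck 2; 10 kg remain.
Put 139 kg in truck 3; 11 kg remain.
Put 131 kg in truck 4; 19 kg remain.
Put 130 kg in truck 5; 20 kg remain.
Put 117 kg in truck 6; 33 kg remain.
Put 113 kg in truck 7; 37 kg remain.
Put 104 kg in truck 8; 46 kg remain.
Put 103 kg in truck 9; 47 kg remain.
Put 103 kg in truck 10; 47 kg remain.
Put 103 kg in truck 11; 47 kg remain.
Put 82 kg in truck 12; 68 kg remain.
Put 75 kg in truck 13; 75 kg remain.
Put 64 kg in truck 12; 4 kg remain.
Put 56 kg in truck 13; 19 kg remain.
Put 47 kg in truck 9; 0 kg remain.
Put 34 kg in truck 7; 3 kg remain.
Put 29 kg in truck 6; 4 kg remain.
Final trucks: [141] [140] [139] [131] [130] [117,29] [113,34] [104] [103,47] [103] [103] [82,64] [75,56].

13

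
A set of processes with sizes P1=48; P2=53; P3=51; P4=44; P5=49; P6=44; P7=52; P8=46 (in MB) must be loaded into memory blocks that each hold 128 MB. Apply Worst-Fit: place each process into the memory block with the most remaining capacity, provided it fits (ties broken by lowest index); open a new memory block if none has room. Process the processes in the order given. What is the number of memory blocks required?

4

Put P1 (48 MB) in memory block 1; 80 MB remain.
Put P2 (53 MB) in memory block 1; 27 MB remain.
Put P3 (51 MB) in memory block 2; 77 MB remain.
Put P4 (44 MB) in memory block 2; 33 MB remain.
Put P5 (49 MB) in memory block 3; 79 MB remain.
Put P6 (44 MB) in memory block 3; 35 MB remain.
Put P7 (52 MB) in memory block 4; 76 MB remain.
Put P8 (46 MB) in memory block 4; 30 MB remain.
Final memory blocks: [48,53] [51,44] [49,44] [52,46].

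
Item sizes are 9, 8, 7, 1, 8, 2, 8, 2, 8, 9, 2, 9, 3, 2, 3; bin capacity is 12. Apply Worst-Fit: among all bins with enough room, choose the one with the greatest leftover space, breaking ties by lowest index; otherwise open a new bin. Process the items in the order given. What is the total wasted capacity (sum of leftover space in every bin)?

bin 1: place 9, 3 left
bin 2: place 8, 4 left
bin 3: place 7, 5 left
bin 3: place 1, 4 left
bin 4: place 8, 4 left
bin 2: place 2, 2 left
bin 5: place 8, 4 left
bin 3: place 2, 2 left
bin 6: place 8, 4 left
bin 7: place 9, 3 left
bin 4: place 2, 2 left
bin 8: place 9, 3 left
bin 5: place 3, 1 left
bin 6: place 2, 2 left
bin 1: place 3, 0 left
8 bins × 12 = 96; used 81; unused 15.

15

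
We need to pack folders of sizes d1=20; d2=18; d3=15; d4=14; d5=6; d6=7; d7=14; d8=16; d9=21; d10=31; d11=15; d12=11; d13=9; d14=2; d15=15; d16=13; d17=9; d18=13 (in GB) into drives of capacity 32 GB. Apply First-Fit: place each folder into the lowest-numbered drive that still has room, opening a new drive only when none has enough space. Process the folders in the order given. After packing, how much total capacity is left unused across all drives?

drive 1: place d1 (20 GB), 12 GB left
drive 2: place d2 (18 GB), 14 GB left
drive 3: place d3 (15 GB), 17 GB left
drive 2: place d4 (14 GB), 0 GB left
drive 1: place d5 (6 GB), 6 GB left
drive 3: place d6 (7 GB), 10 GB left
drive 4: place d7 (14 GB), 18 GB left
drive 4: place d8 (16 GB), 2 GB left
drive 5: place d9 (21 GB), 11 GB left
drive 6: place d10 (31 GB), 1 GB left
drive 7: place d11 (15 GB), 17 GB left
drive 5: place d12 (11 GB), 0 GB left
drive 3: place d13 (9 GB), 1 GB left
drive 1: place d14 (2 GB), 4 GB left
drive 7: place d15 (15 GB), 2 GB left
drive 8: place d16 (13 GB), 19 GB left
drive 8: place d17 (9 GB), 10 GB left
drive 9: place d18 (13 GB), 19 GB left
9 drives × 32 GB = 288 GB; used 249 GB; unused 39 GB.

39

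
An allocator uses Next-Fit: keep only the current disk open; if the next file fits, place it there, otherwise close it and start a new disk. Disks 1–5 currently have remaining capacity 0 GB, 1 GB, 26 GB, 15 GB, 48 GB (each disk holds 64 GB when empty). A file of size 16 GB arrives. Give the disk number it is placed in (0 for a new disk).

5

Next-Fit only looks at disk 5, which has 48 GB free.
16 GB fits there.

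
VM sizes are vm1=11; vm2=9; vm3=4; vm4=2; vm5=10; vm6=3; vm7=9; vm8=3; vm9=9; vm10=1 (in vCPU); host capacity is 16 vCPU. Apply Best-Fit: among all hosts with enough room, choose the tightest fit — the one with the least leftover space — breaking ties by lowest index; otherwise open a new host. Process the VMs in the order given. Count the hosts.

5

host 1: place vm1 (11 vCPU), 5 vCPU left
host 2: place vm2 (9 vCPU), 7 vCPU left
host 1: place vm3 (4 vCPU), 1 vCPU left
host 2: place vm4 (2 vCPU), 5 vCPU left
host 3: place vm5 (10 vCPU), 6 vCPU left
host 2: place vm6 (3 vCPU), 2 vCPU left
host 4: place vm7 (9 vCPU), 7 vCPU left
host 3: place vm8 (3 vCPU), 3 vCPU left
host 5: place vm9 (9 vCPU), 7 vCPU left
host 1: place vm10 (1 vCPU), 0 vCPU left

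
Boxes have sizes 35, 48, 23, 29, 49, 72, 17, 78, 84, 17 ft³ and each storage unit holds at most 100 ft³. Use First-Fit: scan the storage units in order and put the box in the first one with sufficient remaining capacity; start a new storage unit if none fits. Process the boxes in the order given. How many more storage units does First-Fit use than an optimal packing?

1

First-Fit: [35,48,17] [23,29,17] [49] [72] [78] [84] → 6 storage units.
Total size 452 ft³; any packing needs at least ⌈452/100⌉ = 5 storage units.
An optimal packing achieves that bound: [84] [78,17] [72,23] [49,48] [35,29,17] → 5 storage units.
Excess: 6 − 5 = 1.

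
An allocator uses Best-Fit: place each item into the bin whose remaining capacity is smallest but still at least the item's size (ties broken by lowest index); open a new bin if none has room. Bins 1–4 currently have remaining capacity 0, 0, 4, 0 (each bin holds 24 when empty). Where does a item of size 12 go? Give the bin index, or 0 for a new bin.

No bin has ≥ 12 free, so a new bin is opened.

0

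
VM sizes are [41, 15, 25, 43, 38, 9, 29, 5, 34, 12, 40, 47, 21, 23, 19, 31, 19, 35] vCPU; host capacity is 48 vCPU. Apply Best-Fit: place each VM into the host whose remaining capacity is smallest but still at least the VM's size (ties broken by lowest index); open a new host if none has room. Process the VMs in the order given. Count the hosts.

12

host 1: place 41 vCPU, 7 vCPU left
host 2: place 15 vCPU, 33 vCPU left
host 2: place 25 vCPU, 8 vCPU left
host 3: place 43 vCPU, 5 vCPU left
host 4: place 38 vCPU, 10 vCPU left
host 4: place 9 vCPU, 1 vCPU left
host 5: place 29 vCPU, 19 vCPU left
host 3: place 5 vCPU, 0 vCPU left
host 6: place 34 vCPU, 14 vCPU left
host 6: place 12 vCPU, 2 vCPU left
host 7: place 40 vCPU, 8 vCPU left
host 8: place 47 vCPU, 1 vCPU left
host 9: place 21 vCPU, 27 vCPU left
host 9: place 23 vCPU, 4 vCPU left
host 5: place 19 vCPU, 0 vCPU left
host 10: place 31 vCPU, 17 vCPU left
host 11: place 19 vCPU, 29 vCPU left
host 12: place 35 vCPU, 13 vCPU left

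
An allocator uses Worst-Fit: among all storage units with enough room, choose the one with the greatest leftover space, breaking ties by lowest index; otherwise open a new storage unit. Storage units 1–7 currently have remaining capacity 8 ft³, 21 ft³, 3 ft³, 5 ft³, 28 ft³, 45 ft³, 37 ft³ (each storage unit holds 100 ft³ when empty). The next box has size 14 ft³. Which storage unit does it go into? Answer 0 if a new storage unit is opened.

Storage units with room: storage unit 2 (21 ft³), storage unit 5 (28 ft³), storage unit 6 (45 ft³), storage unit 7 (37 ft³).
Most room is storage unit 6 with 45 ft³ free.

6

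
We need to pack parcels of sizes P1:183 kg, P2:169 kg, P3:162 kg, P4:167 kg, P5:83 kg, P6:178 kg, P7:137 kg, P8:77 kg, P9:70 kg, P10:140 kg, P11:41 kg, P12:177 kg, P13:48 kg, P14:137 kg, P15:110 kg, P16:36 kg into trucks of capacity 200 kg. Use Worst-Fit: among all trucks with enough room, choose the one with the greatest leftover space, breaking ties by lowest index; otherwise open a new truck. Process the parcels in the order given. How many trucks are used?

12 trucks

P1 (183 kg) → truck 1 (remaining 17 kg)
P2 (169 kg) → truck 2 (remaining 31 kg)
P3 (162 kg) → truck 3 (remaining 38 kg)
P4 (167 kg) → truck 4 (remaining 33 kg)
P5 (83 kg) → truck 5 (remaining 117 kg)
P6 (178 kg) → truck 6 (remaining 22 kg)
P7 (137 kg) → truck 7 (remaining 63 kg)
P8 (77 kg) → truck 5 (remaining 40 kg)
P9 (70 kg) → truck 8 (remaining 130 kg)
P10 (140 kg) → truck 9 (remaining 60 kg)
P11 (41 kg) → truck 8 (remaining 89 kg)
P12 (177 kg) → truck 10 (remaining 23 kg)
P13 (48 kg) → truck 8 (remaining 41 kg)
P14 (137 kg) → truck 11 (remaining 63 kg)
P15 (110 kg) → truck 12 (remaining 90 kg)
P16 (36 kg) → truck 12 (remaining 54 kg)
Final trucks: [183] [169] [162] [167] [83,77] [178] [137] [70,41,48] [140] [177] [137] [110,36].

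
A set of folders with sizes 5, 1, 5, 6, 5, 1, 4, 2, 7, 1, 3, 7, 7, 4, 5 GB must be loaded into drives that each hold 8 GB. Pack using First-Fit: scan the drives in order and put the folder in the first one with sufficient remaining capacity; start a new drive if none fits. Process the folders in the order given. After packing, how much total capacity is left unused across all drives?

5 GB → drive 1 (remaining 3 GB)
1 GB → drive 1 (remaining 2 GB)
5 GB → drive 2 (remaining 3 GB)
6 GB → drive 3 (remaining 2 GB)
5 GB → drive 4 (remaining 3 GB)
1 GB → drive 1 (remaining 1 GB)
4 GB → drive 5 (remaining 4 GB)
2 GB → drive 2 (remaining 1 GB)
7 GB → drive 6 (remaining 1 GB)
1 GB → drive 1 (remaining 0 GB)
3 GB → drive 4 (remaining 0 GB)
7 GB → drive 7 (remaining 1 GB)
7 GB → drive 8 (remaining 1 GB)
4 GB → drive 5 (remaining 0 GB)
5 GB → drive 9 (remaining 3 GB)
9 drives × 8 GB = 72 GB; used 63 GB; unused 9 GB.

9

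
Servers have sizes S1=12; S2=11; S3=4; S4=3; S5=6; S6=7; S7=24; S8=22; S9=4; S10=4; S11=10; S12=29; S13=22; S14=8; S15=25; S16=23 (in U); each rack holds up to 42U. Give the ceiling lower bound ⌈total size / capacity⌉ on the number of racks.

6 racks

Total size = 12 + 11 + 4 + 3 + 6 + 7 + 24 + 22 + 4 + 4 + 10 + 29 + 22 + 8 + 25 + 23 = 214U.
⌈214 / 42⌉ = 6.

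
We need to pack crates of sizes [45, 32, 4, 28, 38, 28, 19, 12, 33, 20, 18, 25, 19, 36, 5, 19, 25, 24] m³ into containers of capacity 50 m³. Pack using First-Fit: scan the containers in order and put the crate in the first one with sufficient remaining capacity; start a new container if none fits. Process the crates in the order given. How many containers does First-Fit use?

10

container 1: place 45 m³, 5 m³ left
container 2: place 32 m³, 18 m³ left
container 1: place 4 m³, 1 m³ left
container 3: place 28 m³, 22 m³ left
container 4: place 38 m³, 12 m³ left
container 5: place 28 m³, 22 m³ left
container 3: place 19 m³, 3 m³ left
container 2: place 12 m³, 6 m³ left
container 6: place 33 m³, 17 m³ left
container 5: place 20 m³, 2 m³ left
container 7: place 18 m³, 32 m³ left
container 7: place 25 m³, 7 m³ left
container 8: place 19 m³, 31 m³ left
container 9: place 36 m³, 14 m³ left
container 2: place 5 m³, 1 m³ left
container 8: place 19 m³, 12 m³ left
container 10: place 25 m³, 25 m³ left
container 10: place 24 m³, 1 m³ left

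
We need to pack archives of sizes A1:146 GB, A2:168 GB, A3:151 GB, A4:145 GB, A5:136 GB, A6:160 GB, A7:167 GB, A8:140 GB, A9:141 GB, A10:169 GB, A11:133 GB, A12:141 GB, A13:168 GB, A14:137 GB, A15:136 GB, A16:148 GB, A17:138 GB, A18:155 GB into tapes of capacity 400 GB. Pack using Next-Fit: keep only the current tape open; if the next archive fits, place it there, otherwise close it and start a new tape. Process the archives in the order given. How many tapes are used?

A1 (146 GB) → tape 1 (remaining 254 GB)
A2 (168 GB) → tape 1 (remaining 86 GB)
A3 (151 GB) → tape 2 (remaining 249 GB)
A4 (145 GB) → tape 2 (remaining 104 GB)
A5 (136 GB) → tape 3 (remaining 264 GB)
A6 (160 GB) → tape 3 (remaining 104 GB)
A7 (167 GB) → tape 4 (remaining 233 GB)
A8 (140 GB) → tape 4 (remaining 93 GB)
A9 (141 GB) → tape 5 (remaining 259 GB)
A10 (169 GB) → tape 5 (remaining 90 GB)
A11 (133 GB) → tape 6 (remaining 267 GB)
A12 (141 GB) → tape 6 (remaining 126 GB)
A13 (168 GB) → tape 7 (remaining 232 GB)
A14 (137 GB) → tape 7 (remaining 95 GB)
A15 (136 GB) → tape 8 (remaining 264 GB)
A16 (148 GB) → tape 8 (remaining 116 GB)
A17 (138 GB) → tape 9 (remaining 262 GB)
A18 (155 GB) → tape 9 (remaining 107 GB)
Final tapes: [146,168] [151,145] [136,160] [167,140] [141,169] [133,141] [168,137] [136,148] [138,155].

9 tapes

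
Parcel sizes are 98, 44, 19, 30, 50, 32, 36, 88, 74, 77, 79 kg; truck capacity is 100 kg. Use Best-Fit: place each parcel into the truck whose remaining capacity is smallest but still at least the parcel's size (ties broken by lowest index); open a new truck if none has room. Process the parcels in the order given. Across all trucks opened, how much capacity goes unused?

173

98 kg → truck 1 (remaining 2 kg)
44 kg → truck 2 (remaining 56 kg)
19 kg → truck 2 (remaining 37 kg)
30 kg → truck 2 (remaining 7 kg)
50 kg → truck 3 (remaining 50 kg)
32 kg → truck 3 (remaining 18 kg)
36 kg → truck 4 (remaining 64 kg)
88 kg → truck 5 (remaining 12 kg)
74 kg → truck 6 (remaining 26 kg)
77 kg → truck 7 (remaining 23 kg)
79 kg → truck 8 (remaining 21 kg)
8 trucks × 100 kg = 800 kg; used 627 kg; unused 173 kg.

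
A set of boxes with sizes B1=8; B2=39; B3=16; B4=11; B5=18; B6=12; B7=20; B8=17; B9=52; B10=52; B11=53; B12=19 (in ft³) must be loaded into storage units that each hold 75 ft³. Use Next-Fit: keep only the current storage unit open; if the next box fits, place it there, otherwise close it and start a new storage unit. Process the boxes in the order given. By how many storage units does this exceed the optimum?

Next-Fit: [8,39,16,11] [18,12,20,17] [52] [52] [53,19] → 5 storage units.
Total size 317 ft³; any packing needs at least ⌈317/75⌉ = 5 storage units.
So 5 is already optimal.

0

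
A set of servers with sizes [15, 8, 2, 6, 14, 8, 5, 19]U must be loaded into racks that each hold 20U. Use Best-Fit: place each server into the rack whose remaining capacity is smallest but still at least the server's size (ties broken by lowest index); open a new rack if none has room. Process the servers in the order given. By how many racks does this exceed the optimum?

1

Best-Fit: [15,2] [8,6,5] [14] [8] [19] → 5 racks.
Total size 77U; any packing needs at least ⌈77/20⌉ = 4 racks.
An optimal packing achieves that bound: [19] [15,5] [14,6] [8,8,2] → 4 racks.
Excess: 5 − 4 = 1.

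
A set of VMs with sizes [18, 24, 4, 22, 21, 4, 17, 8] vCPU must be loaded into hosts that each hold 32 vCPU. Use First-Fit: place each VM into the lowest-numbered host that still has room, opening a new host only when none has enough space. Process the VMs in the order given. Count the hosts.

18 vCPU → host 1 (remaining 14 vCPU)
24 vCPU → host 2 (remaining 8 vCPU)
4 vCPU → host 1 (remaining 10 vCPU)
22 vCPU → host 3 (remaining 10 vCPU)
21 vCPU → host 4 (remaining 11 vCPU)
4 vCPU → host 1 (remaining 6 vCPU)
17 vCPU → host 5 (remaining 15 vCPU)
8 vCPU → host 2 (remaining 0 vCPU)

5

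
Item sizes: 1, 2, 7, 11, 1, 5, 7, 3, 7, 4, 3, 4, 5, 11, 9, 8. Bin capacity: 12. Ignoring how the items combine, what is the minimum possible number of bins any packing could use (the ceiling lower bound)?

Total size = 1 + 2 + 7 + 11 + 1 + 5 + 7 + 3 + 7 + 4 + 3 + 4 + 5 + 11 + 9 + 8 = 88.
⌈88 / 12⌉ = 8.

8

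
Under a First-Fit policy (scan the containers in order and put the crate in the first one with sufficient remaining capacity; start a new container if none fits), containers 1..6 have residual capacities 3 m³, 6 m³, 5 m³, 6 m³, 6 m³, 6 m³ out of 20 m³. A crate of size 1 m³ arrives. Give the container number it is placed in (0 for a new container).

Containers with room: container 1 (3 m³), container 2 (6 m³), container 3 (5 m³), container 4 (6 m³), container 5 (6 m³), container 6 (6 m³).
The first with room is container 1.

1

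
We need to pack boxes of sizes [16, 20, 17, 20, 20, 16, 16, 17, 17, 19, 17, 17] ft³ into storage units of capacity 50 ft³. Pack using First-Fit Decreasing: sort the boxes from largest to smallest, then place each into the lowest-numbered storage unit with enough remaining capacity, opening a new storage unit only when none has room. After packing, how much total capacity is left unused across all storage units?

Sorted descending: 20, 20, 20, 19, 17, 17, 17, 17, 17, 16, 16, 16.
storage unit 1: place 20 ft³, 30 ft³ left
storage unit 1: place 20 ft³, 10 ft³ left
storage unit 2: place 20 ft³, 30 ft³ left
storage unit 2: place 19 ft³, 11 ft³ left
storage unit 3: place 17 ft³, 33 ft³ left
storage unit 3: place 17 ft³, 16 ft³ left
storage unit 4: place 17 ft³, 33 ft³ left
storage unit 4: place 17 ft³, 16 ft³ left
storage unit 5: place 17 ft³, 33 ft³ left
storage unit 3: place 16 ft³, 0 ft³ left
storage unit 4: place 16 ft³, 0 ft³ left
storage unit 5: place 16 ft³, 17 ft³ left
5 storage units × 50 ft³ = 250 ft³; used 212 ft³; unused 38 ft³.

38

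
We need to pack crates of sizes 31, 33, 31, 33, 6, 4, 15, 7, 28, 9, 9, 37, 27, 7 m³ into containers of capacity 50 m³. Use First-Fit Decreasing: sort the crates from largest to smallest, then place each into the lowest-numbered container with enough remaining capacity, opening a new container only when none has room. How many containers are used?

7

Sorted descending: 37, 33, 33, 31, 31, 28, 27, 15, 9, 9, 7, 7, 6, 4.
37 m³ → container 1 (remaining 13 m³)
33 m³ → container 2 (remaining 17 m³)
33 m³ → container 3 (remaining 17 m³)
31 m³ → container 4 (remaining 19 m³)
31 m³ → container 5 (remaining 19 m³)
28 m³ → container 6 (remaining 22 m³)
27 m³ → container 7 (remaining 23 m³)
15 m³ → container 2 (remaining 2 m³)
9 m³ → container 1 (remaining 4 m³)
9 m³ → container 3 (remaining 8 m³)
7 m³ → container 3 (remaining 1 m³)
7 m³ → container 4 (remaining 12 m³)
6 m³ → container 4 (remaining 6 m³)
4 m³ → container 1 (remaining 0 m³)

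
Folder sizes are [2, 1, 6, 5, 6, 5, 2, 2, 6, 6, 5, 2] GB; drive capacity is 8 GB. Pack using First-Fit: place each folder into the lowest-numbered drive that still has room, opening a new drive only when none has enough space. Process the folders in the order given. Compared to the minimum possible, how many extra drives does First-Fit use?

First-Fit: [2,1,5] [6,2] [6,2] [5,2] [6] [6] [5] → 7 drives.
7 folders exceed 4 GB (half the capacity), and no two of those can share a drive, so at least 7 drives are needed.
So 7 is already optimal.

0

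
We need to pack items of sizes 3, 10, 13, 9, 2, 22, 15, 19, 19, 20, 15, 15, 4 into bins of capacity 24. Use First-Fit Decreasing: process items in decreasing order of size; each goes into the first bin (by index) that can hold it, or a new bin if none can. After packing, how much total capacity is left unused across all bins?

Sorted descending: 22, 20, 19, 19, 15, 15, 15, 13, 10, 9, 4, 3, 2.
bin 1: place 22, 2 left
bin 2: place 20, 4 left
bin 3: place 19, 5 left
bin 4: place 19, 5 left
bin 5: place 15, 9 left
bin 6: place 15, 9 left
bin 7: place 15, 9 left
bin 8: place 13, 11 left
bin 8: place 10, 1 left
bin 5: place 9, 0 left
bin 2: place 4, 0 left
bin 3: place 3, 2 left
bin 1: place 2, 0 left
8 bins × 24 = 192; used 166; unused 26.

26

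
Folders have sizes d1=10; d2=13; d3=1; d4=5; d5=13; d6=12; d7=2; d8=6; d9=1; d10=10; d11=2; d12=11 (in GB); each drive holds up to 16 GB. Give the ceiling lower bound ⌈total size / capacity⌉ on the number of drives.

6

Total size = 10 + 13 + 1 + 5 + 13 + 12 + 2 + 6 + 1 + 10 + 2 + 11 = 86 GB.
⌈86 / 16⌉ = 6.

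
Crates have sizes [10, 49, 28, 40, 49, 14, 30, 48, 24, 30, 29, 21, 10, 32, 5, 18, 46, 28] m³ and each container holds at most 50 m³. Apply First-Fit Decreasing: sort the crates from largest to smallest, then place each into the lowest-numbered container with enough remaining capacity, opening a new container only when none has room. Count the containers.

Sorted descending: 49, 49, 48, 46, 40, 32, 30, 30, 29, 28, 28, 24, 21, 18, 14, 10, 10, 5.
Put 49 m³ in container 1; 1 m³ remain.
Put 49 m³ in container 2; 1 m³ remain.
Put 48 m³ in container 3; 2 m³ remain.
Put 46 m³ in container 4; 4 m³ remain.
Put 40 m³ in container 5; 10 m³ remain.
Put 32 m³ in container 6; 18 m³ remain.
Put 30 m³ in container 7; 20 m³ remain.
Put 30 m³ in container 8; 20 m³ remain.
Put 29 m³ in container 9; 21 m³ remain.
Put 28 m³ in container 10; 22 m³ remain.
Put 28 m³ in container 11; 22 m³ remain.
Put 24 m³ in container 12; 26 m³ remain.
Put 21 m³ in container 9; 0 m³ remain.
Put 18 m³ in container 6; 0 m³ remain.
Put 14 m³ in container 7; 6 m³ remain.
Put 10 m³ in container 5; 0 m³ remain.
Put 10 m³ in container 8; 10 m³ remain.
Put 5 m³ in container 7; 1 m³ remain.

12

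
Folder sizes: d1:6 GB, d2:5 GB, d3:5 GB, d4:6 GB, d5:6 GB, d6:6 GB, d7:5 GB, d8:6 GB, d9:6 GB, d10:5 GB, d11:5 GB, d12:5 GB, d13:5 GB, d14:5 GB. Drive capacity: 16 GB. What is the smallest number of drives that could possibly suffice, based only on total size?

5 drives

Total size = 6 + 5 + 5 + 6 + 6 + 6 + 5 + 6 + 6 + 5 + 5 + 5 + 5 + 5 = 76 GB.
⌈76 / 16⌉ = 5.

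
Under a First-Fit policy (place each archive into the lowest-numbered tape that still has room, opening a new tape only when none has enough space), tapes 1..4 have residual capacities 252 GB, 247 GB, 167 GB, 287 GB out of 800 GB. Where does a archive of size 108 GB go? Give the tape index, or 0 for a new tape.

1

Tapes with room: tape 1 (252 GB), tape 2 (247 GB), tape 3 (167 GB), tape 4 (287 GB).
The first with room is tape 1.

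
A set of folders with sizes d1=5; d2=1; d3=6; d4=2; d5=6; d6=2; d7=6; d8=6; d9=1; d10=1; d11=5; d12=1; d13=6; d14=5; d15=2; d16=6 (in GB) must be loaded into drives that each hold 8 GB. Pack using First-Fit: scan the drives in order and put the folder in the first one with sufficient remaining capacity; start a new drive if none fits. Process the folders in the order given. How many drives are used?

Put d1 (5 GB) in drive 1; 3 GB remain.
Put d2 (1 GB) in drive 1; 2 GB remain.
Put d3 (6 GB) in drive 2; 2 GB remain.
Put d4 (2 GB) in drive 1; 0 GB remain.
Put d5 (6 GB) in drive 3; 2 GB remain.
Put d6 (2 GB) in drive 2; 0 GB remain.
Put d7 (6 GB) in drive 4; 2 GB remain.
Put d8 (6 GB) in drive 5; 2 GB remain.
Put d9 (1 GB) in drive 3; 1 GB remain.
Put d10 (1 GB) in drive 3; 0 GB remain.
Put d11 (5 GB) in drive 6; 3 GB remain.
Put d12 (1 GB) in drive 4; 1 GB remain.
Put d13 (6 GB) in drive 7; 2 GB remain.
Put d14 (5 GB) in drive 8; 3 GB remain.
Put d15 (2 GB) in drive 5; 0 GB remain.
Put d16 (6 GB) in drive 9; 2 GB remain.
Final drives: [5,1,2] [6,2] [6,1,1] [6,1] [6,2] [5] [6] [5] [6].

9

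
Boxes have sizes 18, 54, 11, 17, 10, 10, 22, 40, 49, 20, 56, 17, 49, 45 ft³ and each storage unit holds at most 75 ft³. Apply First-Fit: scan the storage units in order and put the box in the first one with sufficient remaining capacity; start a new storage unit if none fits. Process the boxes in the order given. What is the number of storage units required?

7 storage units

18 ft³ → storage unit 1 (remaining 57 ft³)
54 ft³ → storage unit 1 (remaining 3 ft³)
11 ft³ → storage unit 2 (remaining 64 ft³)
17 ft³ → storage unit 2 (remaining 47 ft³)
10 ft³ → storage unit 2 (remaining 37 ft³)
10 ft³ → storage unit 2 (remaining 27 ft³)
22 ft³ → storage unit 2 (remaining 5 ft³)
40 ft³ → storage unit 3 (remaining 35 ft³)
49 ft³ → storage unit 4 (remaining 26 ft³)
20 ft³ → storage unit 3 (remaining 15 ft³)
56 ft³ → storage unit 5 (remaining 19 ft³)
17 ft³ → storage unit 4 (remaining 9 ft³)
49 ft³ → storage unit 6 (remaining 26 ft³)
45 ft³ → storage unit 7 (remaining 30 ft³)
Final storage units: [18,54] [11,17,10,10,22] [40,20] [49,17] [56] [49] [45].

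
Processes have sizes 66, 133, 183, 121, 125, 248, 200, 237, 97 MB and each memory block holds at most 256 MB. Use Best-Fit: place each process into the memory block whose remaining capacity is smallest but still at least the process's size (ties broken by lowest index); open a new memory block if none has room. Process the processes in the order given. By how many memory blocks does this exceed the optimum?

1

Best-Fit: [66,133] [183] [121,125] [248] [200] [237] [97] → 7 memory blocks.
Total size 1410 MB; any packing needs at least ⌈1410/256⌉ = 6 memory blocks.
An optimal packing achieves that bound: [248] [237] [200] [183,66] [133,121] [125,97] → 6 memory blocks.
Excess: 7 − 6 = 1.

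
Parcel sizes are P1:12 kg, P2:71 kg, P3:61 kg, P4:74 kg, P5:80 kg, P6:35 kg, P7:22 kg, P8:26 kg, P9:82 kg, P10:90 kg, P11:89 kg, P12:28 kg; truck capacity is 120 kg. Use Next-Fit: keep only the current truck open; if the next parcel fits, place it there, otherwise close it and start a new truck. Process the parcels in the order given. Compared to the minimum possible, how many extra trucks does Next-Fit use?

1

Next-Fit: [12,71] [61] [74] [80,35] [22,26] [82] [90] [89,28] → 8 trucks.
7 parcels exceed 60 kg (half the capacity), and no two of those can share a truck, so at least 7 trucks are needed.
An optimal packing achieves that bound: [90,28] [89,26] [82,35] [80,22,12] [74] [71] [61] → 7 trucks.
Excess: 8 − 7 = 1.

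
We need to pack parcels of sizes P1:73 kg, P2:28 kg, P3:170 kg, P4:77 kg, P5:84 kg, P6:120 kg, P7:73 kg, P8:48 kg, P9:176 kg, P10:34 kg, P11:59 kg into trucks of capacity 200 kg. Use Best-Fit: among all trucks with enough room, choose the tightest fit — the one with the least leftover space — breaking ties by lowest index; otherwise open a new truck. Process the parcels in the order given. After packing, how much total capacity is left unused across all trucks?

258

P1 (73 kg) → truck 1 (remaining 127 kg)
P2 (28 kg) → truck 1 (remaining 99 kg)
P3 (170 kg) → truck 2 (remaining 30 kg)
P4 (77 kg) → truck 1 (remaining 22 kg)
P5 (84 kg) → truck 3 (remaining 116 kg)
P6 (120 kg) → truck 4 (remaining 80 kg)
P7 (73 kg) → truck 4 (remaining 7 kg)
P8 (48 kg) → truck 3 (remaining 68 kg)
P9 (176 kg) → truck 5 (remaining 24 kg)
P10 (34 kg) → truck 3 (remaining 34 kg)
P11 (59 kg) → truck 6 (remaining 141 kg)
6 trucks × 200 kg = 1200 kg; used 942 kg; unused 258 kg.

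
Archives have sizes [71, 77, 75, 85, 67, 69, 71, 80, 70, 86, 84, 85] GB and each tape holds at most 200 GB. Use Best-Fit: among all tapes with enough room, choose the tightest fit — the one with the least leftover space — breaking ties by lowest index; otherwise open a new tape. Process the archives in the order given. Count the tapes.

6

Put 71 GB in tape 1; 129 GB remain.
Put 77 GB in tape 1; 52 GB remain.
Put 75 GB in tape 2; 125 GB remain.
Put 85 GB in tape 2; 40 GB remain.
Put 67 GB in tape 3; 133 GB remain.
Put 69 GB in tape 3; 64 GB remain.
Put 71 GB in tape 4; 129 GB remain.
Put 80 GB in tape 4; 49 GB remain.
Put 70 GB in tape 5; 130 GB remain.
Put 86 GB in tape 5; 44 GB remain.
Put 84 GB in tape 6; 116 GB remain.
Put 85 GB in tape 6; 31 GB remain.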